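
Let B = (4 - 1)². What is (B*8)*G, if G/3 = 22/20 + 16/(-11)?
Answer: -4212/55 ≈ -76.582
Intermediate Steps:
B = 9 (B = 3² = 9)
G = -117/110 (G = 3*(22/20 + 16/(-11)) = 3*(22*(1/20) + 16*(-1/11)) = 3*(11/10 - 16/11) = 3*(-39/110) = -117/110 ≈ -1.0636)
(B*8)*G = (9*8)*(-117/110) = 72*(-117/110) = -4212/55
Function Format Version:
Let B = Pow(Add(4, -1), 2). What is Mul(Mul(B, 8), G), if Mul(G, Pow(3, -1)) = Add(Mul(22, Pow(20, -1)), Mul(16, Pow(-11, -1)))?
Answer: Rational(-4212, 55) ≈ -76.582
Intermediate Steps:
B = 9 (B = Pow(3, 2) = 9)
G = Rational(-117, 110) (G = Mul(3, Add(Mul(22, Pow(20, -1)), Mul(16, Pow(-11, -1)))) = Mul(3, Add(Mul(22, Rational(1, 20)), Mul(16, Rational(-1, 11)))) = Mul(3, Add(Rational(11, 10), Rational(-16, 11))) = Mul(3, Rational(-39, 110)) = Rational(-117, 110) ≈ -1.0636)
Mul(Mul(B, 8), G) = Mul(Mul(9, 8), Rational(-117, 110)) = Mul(72, Rational(-117, 110)) = Rational(-4212, 55)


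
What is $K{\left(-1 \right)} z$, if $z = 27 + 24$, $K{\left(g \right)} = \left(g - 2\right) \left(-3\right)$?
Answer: $459$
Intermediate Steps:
$K{\left(g \right)} = 6 - 3 g$ ($K{\left(g \right)} = \left(-2 + g\right) \left(-3\right) = 6 - 3 g$)
$z = 51$
$K{\left(-1 \right)} z = \left(6 - -3\right) 51 = \left(6 + 3\right) 51 = 9 \cdot 51 = 459$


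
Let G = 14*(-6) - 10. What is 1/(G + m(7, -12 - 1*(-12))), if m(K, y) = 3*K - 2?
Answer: -1/75 ≈ -0.013333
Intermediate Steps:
m(K, y) = -2 + 3*K
G = -94 (G = -84 - 10 = -94)
1/(G + m(7, -12 - 1*(-12))) = 1/(-94 + (-2 + 3*7)) = 1/(-94 + (-2 + 21)) = 1/(-94 + 19) = 1/(-75) = -1/75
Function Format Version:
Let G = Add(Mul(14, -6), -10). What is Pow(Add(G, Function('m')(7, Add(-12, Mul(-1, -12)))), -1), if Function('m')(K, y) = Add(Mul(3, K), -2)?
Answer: Rational(-1, 75) ≈ -0.013333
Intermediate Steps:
Function('m')(K, y) = Add(-2, Mul(3, K))
G = -94 (G = Add(-84, -10) = -94)
Pow(Add(G, Function('m')(7, Add(-12, Mul(-1, -12)))), -1) = Pow(Add(-94, Add(-2, Mul(3, 7))), -1) = Pow(Add(-94, Add(-2, 21)), -1) = Pow(Add(-94, 19), -1) = Pow(-75, -1) = Rational(-1, 75)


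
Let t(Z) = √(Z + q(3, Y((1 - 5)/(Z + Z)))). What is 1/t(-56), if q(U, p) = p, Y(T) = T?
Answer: -2*I*√10969/1567 ≈ -0.13367*I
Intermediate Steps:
t(Z) = √(Z - 2/Z) (t(Z) = √(Z + (1 - 5)/(Z + Z)) = √(Z - 4*1/(2*Z)) = √(Z - 2/Z))
1/t(-56) = 1/(√(-56 - 2/(-56))) = 1/(√(-56 - 2*(-1/56))) = 1/(√(-56 + 1/28)) = 1/(√(-1567/28)) = 1/(I*√10969/14) = -2*I*√10969/1567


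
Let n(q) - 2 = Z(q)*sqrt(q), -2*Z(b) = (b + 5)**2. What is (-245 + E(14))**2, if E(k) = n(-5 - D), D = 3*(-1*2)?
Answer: 68121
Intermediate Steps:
D = -6 (D = 3*(-2) = -6)
Z(b) = -(5 + b)**2/2 (Z(b) = -(b + 5)**2/2 = -(5 + b)**2/2)
n(q) = 2 - sqrt(q)*(5 + q)**2/2 (n(q) = 2 + (-(5 + q)**2/2)*sqrt(q) = 2 - sqrt(q)*(5 + q)**2/2)
E(k) = -16 (E(k) = 2 - sqrt(-5 - 1*(-6))*(5 + (-5 - 1*(-6)))**2/2 = 2 - sqrt(-5 + 6)*(5 + (-5 + 6))**2/2 = 2 - sqrt(1)*(5 + 1)**2/2 = 2 - 1/2*1*6**2 = 2 - 1/2*1*36 = 2 - 18 = -16)
(-245 + E(14))**2 = (-245 - 16)**2 = (-261)**2 = 68121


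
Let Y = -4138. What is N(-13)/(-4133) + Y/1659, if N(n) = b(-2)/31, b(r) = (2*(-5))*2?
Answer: -530139794/212556057 ≈ -2.4941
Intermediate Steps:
b(r) = -20 (b(r) = -10*2 = -20)
N(n) = -20/31
N(-13)/(-4133) + Y/1659 = -20/31/(-4133) - 4138/1659 = -20/31*(-1/4133) - 4138*1/1659 = 20/128123 - 4138/1659 = -530139794/212556057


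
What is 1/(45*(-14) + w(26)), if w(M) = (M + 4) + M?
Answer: -1/574 ≈ -0.0017422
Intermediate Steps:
w(M) = 4 + 2*M (w(M) = (4 + M) + M = 4 + 2*M)
1/(45*(-14) + w(26)) = 1/(45*(-14) + (4 + 2*26)) = 1/(-630 + (4 + 52)) = 1/(-630 + 56) = 1/(-574) = -1/574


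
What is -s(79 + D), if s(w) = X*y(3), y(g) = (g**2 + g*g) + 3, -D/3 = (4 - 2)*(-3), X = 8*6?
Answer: -1008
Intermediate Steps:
X = 48
D = 18 (D = -3*(4 - 2)*(-3) = -6*(-3) = -3*(-6) = 18)
y(g) = 3 + 2*g**2 (y(g) = (g**2 + g**2) + 3 = 2*g**2 + 3 = 3 + 2*g**2)
s(w) = 1008 (s(w) = 48*(3 + 2*3**2) = 48*(3 + 2*9) = 48*(3 + 18) = 48*21 = 1008)
-s(79 + D) = -1*1008 = -1008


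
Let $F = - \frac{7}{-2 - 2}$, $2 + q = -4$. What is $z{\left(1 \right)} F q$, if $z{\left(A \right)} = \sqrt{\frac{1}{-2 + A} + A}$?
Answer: $0$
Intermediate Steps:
$q = -6$ ($q = -2 - 4 = -6$)
$z{\left(A \right)} = \sqrt{A + \frac{1}{-2 + A}}$
$F = \frac{7}{4}$ ($F = - \frac{7}{-4} = \left(-7\right) \left(- \frac{1}{4}\right) = \frac{7}{4} \approx 1.75$)
$z{\left(1 \right)} F q = \sqrt{\frac{1 + 1 \left(-2 + 1\right)}{-2 + 1}} \cdot \frac{7}{4} \left(-6\right) = \sqrt{\frac{1 + 1 \left(-1\right)}{-1}} \cdot \frac{7}{4} \left(-6\right) = \sqrt{- (1 - 1)} \frac{7}{4} \left(-6\right) = \sqrt{\left(-1\right) 0} \cdot \frac{7}{4} \left(-6\right) = \sqrt{0} \cdot \frac{7}{4} \left(-6\right) = 0 \cdot \frac{7}{4} \left(-6\right) = 0 \left(-6\right) = 0$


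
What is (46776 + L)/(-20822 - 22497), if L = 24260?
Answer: -71036/43319 ≈ -1.6398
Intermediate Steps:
(46776 + L)/(-20822 - 22497) = (46776 + 24260)/(-20822 - 22497) = 71036/(-43319) = 71036*(-1/43319) = -71036/43319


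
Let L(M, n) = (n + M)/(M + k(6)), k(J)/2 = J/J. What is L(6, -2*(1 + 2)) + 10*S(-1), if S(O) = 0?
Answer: 0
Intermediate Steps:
k(J) = 2 (k(J) = 2*(J/J) = 2*1 = 2)
L(M, n) = (M + n)/(2 + M) (L(M, n) = (n + M)/(M + 2) = (M + n)/(2 + M))
L(6, -2*(1 + 2)) + 10*S(-1) = (6 - 2*(1 + 2))/(2 + 6) + 10*0 = (6 - 2*3)/8 + 0 = (6 - 6)/8 + 0 = (⅛)*0 + 0 = 0 + 0 = 0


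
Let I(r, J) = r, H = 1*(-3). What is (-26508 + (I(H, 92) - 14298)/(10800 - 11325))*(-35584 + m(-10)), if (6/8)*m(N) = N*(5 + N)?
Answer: 23513149496/25 ≈ 9.4053e+8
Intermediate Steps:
H = -3
m(N) = 4*N*(5 + N)/3 (m(N) = 4*(N*(5 + N))/3 = 4*N*(5 + N)/3)
(-26508 + (I(H, 92) - 14298)/(10800 - 11325))*(-35584 + m(-10)) = (-26508 + (-3 - 14298)/(10800 - 11325))*(-35584 + (4/3)*(-10)*(5 - 10)) = (-26508 - 14301/(-525))*(-35584 + (4/3)*(-10)*(-5)) = (-26508 - 14301*(-1/525))*(-35584 + 200/3) = (-26508 + 681/25)*(-106552/3) = -662019/25*(-106552/3) = 23513149496/25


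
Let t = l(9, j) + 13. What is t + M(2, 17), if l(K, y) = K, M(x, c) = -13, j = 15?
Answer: 9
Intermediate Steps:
t = 22 (t = 9 + 13 = 22)
t + M(2, 17) = 22 - 13 = 9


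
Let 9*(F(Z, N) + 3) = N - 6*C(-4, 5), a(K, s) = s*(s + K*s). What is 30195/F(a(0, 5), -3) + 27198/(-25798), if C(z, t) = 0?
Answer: -233718381/25798 ≈ -9059.5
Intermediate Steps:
F(Z, N) = -3 + N/9 (F(Z, N) = -3 + (N - 6*0)/9 = -3 + (N + 0)/9 = -3 + N/9)
30195/F(a(0, 5), -3) + 27198/(-25798) = 30195/(-3 + (1/9)*(-3)) + 27198/(-25798) = 30195/(-3 - 1/3) + 27198*(-1/25798) = 30195/(-10/3) - 13599/12899 = 30195*(-3/10) - 13599/12899 = -18117/2 - 13599/12899 = -233718381/25798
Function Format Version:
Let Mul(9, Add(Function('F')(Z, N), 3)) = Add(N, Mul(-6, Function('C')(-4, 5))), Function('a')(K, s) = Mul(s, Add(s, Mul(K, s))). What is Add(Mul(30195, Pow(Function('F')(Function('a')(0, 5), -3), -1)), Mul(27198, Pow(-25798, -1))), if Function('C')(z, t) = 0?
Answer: Rational(-233718381, 25798) ≈ -9059.5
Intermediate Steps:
Function('F')(Z, N) = Add(-3, Mul(Rational(1, 9), N)) (Function('F')(Z, N) = Add(-3, Mul(Rational(1, 9), Add(N, Mul(-6, 0)))) = Add(-3, Mul(Rational(1, 9), Add(N, 0))) = Add(-3, Mul(Rational(1, 9), N)))
Add(Mul(30195, Pow(Function('F')(Function('a')(0, 5), -3), -1)), Mul(27198, Pow(-25798, -1))) = Add(Mul(30195, Pow(Add(-3, Mul(Rational(1, 9), -3)), -1)), Mul(27198, Pow(-25798, -1))) = Add(Mul(30195, Pow(Add(-3, Rational(-1, 3)), -1)), Mul(27198, Rational(-1, 25798))) = Add(Mul(30195, Pow(Rational(-10, 3), -1)), Rational(-13599, 12899)) = Add(Mul(30195, Rational(-3, 10)), Rational(-13599, 12899)) = Add(Rational(-18117, 2), Rational(-13599, 12899)) = Rational(-233718381, 25798)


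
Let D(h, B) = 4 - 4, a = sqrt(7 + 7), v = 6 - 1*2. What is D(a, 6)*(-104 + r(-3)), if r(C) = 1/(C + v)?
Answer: 0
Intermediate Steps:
v = 4 (v = 6 - 2 = 4)
a = sqrt(14) ≈ 3.7417
r(C) = 1/(4 + C) (r(C) = 1/(C + 4) = 1/(4 + C))
D(h, B) = 0
D(a, 6)*(-104 + r(-3)) = 0*(-104 + 1/(4 - 3)) = 0*(-104 + 1/1) = 0*(-104 + 1) = 0*(-103) = 0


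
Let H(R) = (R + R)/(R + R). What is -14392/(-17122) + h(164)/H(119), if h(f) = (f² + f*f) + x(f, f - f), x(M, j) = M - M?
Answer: 65788644/1223 ≈ 53793.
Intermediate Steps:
x(M, j) = 0
H(R) = 1 (H(R) = (2*R)/((2*R)) = (2*R)*(1/(2*R)) = 1)
h(f) = 2*f² (h(f) = (f² + f*f) + 0 = (f² + f²) + 0 = 2*f² + 0 = 2*f²)
-14392/(-17122) + h(164)/H(119) = -14392/(-17122) + (2*164²)/1 = -14392*(-1/17122) + (2*26896)*1 = 1028/1223 + 53792*1 = 1028/1223 + 53792 = 65788644/1223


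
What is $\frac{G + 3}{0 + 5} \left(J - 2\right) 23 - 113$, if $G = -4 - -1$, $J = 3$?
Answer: $-113$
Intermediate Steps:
$G = -3$ ($G = -4 + 1 = -3$)
$\frac{G + 3}{0 + 5} \left(J - 2\right) 23 - 113 = \frac{-3 + 3}{0 + 5} \left(3 - 2\right) 23 - 113 = \frac{0}{5} \cdot 1 \cdot 23 - 113 = 0 \cdot \frac{1}{5} \cdot 1 \cdot 23 - 113 = 0 \cdot 1 \cdot 23 - 113 = 0 \cdot 23 - 113 = 0 - 113 = -113$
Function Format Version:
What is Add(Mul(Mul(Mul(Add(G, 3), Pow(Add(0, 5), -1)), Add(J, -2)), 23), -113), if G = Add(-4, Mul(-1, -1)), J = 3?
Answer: -113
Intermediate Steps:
G = -3 (G = Add(-4, 1) = -3)
Add(Mul(Mul(Mul(Add(G, 3), Pow(Add(0, 5), -1)), Add(J, -2)), 23), -113) = Add(Mul(Mul(Mul(Add(-3, 3), Pow(Add(0, 5), -1)), Add(3, -2)), 23), -113) = Add(Mul(Mul(Mul(0, Pow(5, -1)), 1), 23), -113) = Add(Mul(Mul(Mul(0, Rational(1, 5)), 1), 23), -113) = Add(Mul(Mul(0, 1), 23), -113) = Add(Mul(0, 23), -113) = Add(0, -113) = -113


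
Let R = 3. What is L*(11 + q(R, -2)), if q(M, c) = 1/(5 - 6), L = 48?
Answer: 480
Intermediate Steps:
q(M, c) = -1 (q(M, c) = 1/(-1) = -1)
L*(11 + q(R, -2)) = 48*(11 - 1) = 48*10 = 480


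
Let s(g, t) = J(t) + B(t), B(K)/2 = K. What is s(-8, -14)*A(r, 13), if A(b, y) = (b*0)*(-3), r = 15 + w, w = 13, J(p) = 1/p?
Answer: 0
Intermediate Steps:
B(K) = 2*K
s(g, t) = 1/t + 2*t
r = 28 (r = 15 + 13 = 28)
A(b, y) = 0 (A(b, y) = 0*(-3) = 0)
s(-8, -14)*A(r, 13) = (1/(-14) + 2*(-14))*0 = (-1/14 - 28)*0 = -393/14*0 = 0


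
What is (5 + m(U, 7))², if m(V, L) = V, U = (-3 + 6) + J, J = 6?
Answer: 196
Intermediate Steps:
U = 9 (U = (-3 + 6) + 6 = 3 + 6 = 9)
(5 + m(U, 7))² = (5 + 9)² = 14² = 196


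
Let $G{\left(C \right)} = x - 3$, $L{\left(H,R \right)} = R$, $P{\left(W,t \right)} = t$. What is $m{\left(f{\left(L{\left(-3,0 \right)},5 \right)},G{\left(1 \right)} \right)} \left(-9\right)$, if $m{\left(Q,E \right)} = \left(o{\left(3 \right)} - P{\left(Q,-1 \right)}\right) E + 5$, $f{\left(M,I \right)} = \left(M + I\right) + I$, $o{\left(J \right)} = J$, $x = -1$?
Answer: $99$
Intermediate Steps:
$f{\left(M,I \right)} = M + 2 I$ ($f{\left(M,I \right)} = \left(I + M\right) + I = M + 2 I$)
$G{\left(C \right)} = -4$ ($G{\left(C \right)} = -1 - 3 = -4$)
$m{\left(Q,E \right)} = 5 + 4 E$ ($m{\left(Q,E \right)} = \left(3 - -1\right) E + 5 = \left(3 + 1\right) E + 5 = 4 E + 5 = 5 + 4 E$)
$m{\left(f{\left(L{\left(-3,0 \right)},5 \right)},G{\left(1 \right)} \right)} \left(-9\right) = \left(5 + 4 \left(-4\right)\right) \left(-9\right) = \left(5 - 16\right) \left(-9\right) = \left(-11\right) \left(-9\right) = 99$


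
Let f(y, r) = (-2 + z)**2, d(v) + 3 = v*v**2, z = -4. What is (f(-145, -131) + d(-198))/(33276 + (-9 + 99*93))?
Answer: -2587453/14158 ≈ -182.76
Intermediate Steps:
d(v) = -3 + v**3 (d(v) = -3 + v*v**2 = -3 + v**3)
f(y, r) = 36 (f(y, r) = (-2 - 4)**2 = (-6)**2 = 36)
(f(-145, -131) + d(-198))/(33276 + (-9 + 99*93)) = (36 + (-3 + (-198)**3))/(33276 + (-9 + 99*93)) = (36 + (-3 - 7762392))/(33276 + (-9 + 9207)) = (36 - 7762395)/(33276 + 9198) = -7762359/42474 = -7762359*1/42474 = -2587453/14158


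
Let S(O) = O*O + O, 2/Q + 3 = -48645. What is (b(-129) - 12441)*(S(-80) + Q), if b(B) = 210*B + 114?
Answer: -2019827974381/8108 ≈ -2.4912e+8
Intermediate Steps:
Q = -1/24324 (Q = 2/(-3 - 48645) = 2/(-48648) = 2*(-1/48648) = -1/24324 ≈ -4.1112e-5)
S(O) = O + O² (S(O) = O² + O = O + O²)
b(B) = 114 + 210*B
(b(-129) - 12441)*(S(-80) + Q) = ((114 + 210*(-129)) - 12441)*(-80*(1 - 80) - 1/24324) = ((114 - 27090) - 12441)*(-80*(-79) - 1/24324) = (-26976 - 12441)*(6320 - 1/24324) = -39417*153727679/24324 = -2019827974381/8108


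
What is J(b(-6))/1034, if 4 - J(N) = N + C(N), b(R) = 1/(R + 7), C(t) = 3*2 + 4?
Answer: -7/1034 ≈ -0.0067698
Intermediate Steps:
C(t) = 10 (C(t) = 6 + 4 = 10)
b(R) = 1/(7 + R)
J(N) = -6 - N (J(N) = 4 - (N + 10) = 4 - (10 + N) = 4 + (-10 - N) = -6 - N)
J(b(-6))/1034 = (-6 - 1/(7 - 6))/1034 = (-6 - 1/1)*(1/1034) = (-6 - 1*1)*(1/1034) = (-6 - 1)*(1/1034) = -7*1/1034 = -7/1034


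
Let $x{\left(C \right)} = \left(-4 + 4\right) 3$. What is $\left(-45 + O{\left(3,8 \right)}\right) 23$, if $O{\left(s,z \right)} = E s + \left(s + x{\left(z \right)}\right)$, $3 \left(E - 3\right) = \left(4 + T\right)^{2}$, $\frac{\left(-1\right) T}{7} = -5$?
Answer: $34224$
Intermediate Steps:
$T = 35$ ($T = \left(-7\right) \left(-5\right) = 35$)
$x{\left(C \right)} = 0$ ($x{\left(C \right)} = 0 \cdot 3 = 0$)
$E = 510$ ($E = 3 + \frac{\left(4 + 35\right)^{2}}{3} = 3 + \frac{39^{2}}{3} = 3 + \frac{1}{3} \cdot 1521 = 3 + 507 = 510$)
$O{\left(s,z \right)} = 511 s$ ($O{\left(s,z \right)} = 510 s + \left(s + 0\right) = 510 s + s = 511 s$)
$\left(-45 + O{\left(3,8 \right)}\right) 23 = \left(-45 + 511 \cdot 3\right) 23 = \left(-45 + 1533\right) 23 = 1488 \cdot 23 = 34224$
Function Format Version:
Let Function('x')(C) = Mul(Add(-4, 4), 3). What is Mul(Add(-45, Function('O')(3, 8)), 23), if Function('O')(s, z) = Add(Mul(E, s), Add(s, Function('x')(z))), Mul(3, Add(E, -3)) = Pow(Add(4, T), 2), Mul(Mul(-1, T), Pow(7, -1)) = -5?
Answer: 34224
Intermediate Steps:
T = 35 (T = Mul(-7, -5) = 35)
Function('x')(C) = 0 (Function('x')(C) = Mul(0, 3) = 0)
E = 510 (E = Add(3, Mul(Rational(1, 3), Pow(Add(4, 35), 2))) = Add(3, Mul(Rational(1, 3), Pow(39, 2))) = Add(3, Mul(Rational(1, 3), 1521)) = Add(3, 507) = 510)
Function('O')(s, z) = Mul(511, s) (Function('O')(s, z) = Add(Mul(510, s), Add(s, 0)) = Add(Mul(510, s), s) = Mul(511, s))
Mul(Add(-45, Function('O')(3, 8)), 23) = Mul(Add(-45, Mul(511, 3)), 23) = Mul(Add(-45, 1533), 23) = Mul(1488, 23) = 34224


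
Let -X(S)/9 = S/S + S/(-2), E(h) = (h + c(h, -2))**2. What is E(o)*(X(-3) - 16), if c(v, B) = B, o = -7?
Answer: -6237/2 ≈ -3118.5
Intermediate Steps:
E(h) = (-2 + h)**2 (E(h) = (h - 2)**2 = (-2 + h)**2)
X(S) = -9 + 9*S/2 (X(S) = -9*(S/S + S/(-2)) = -9*(1 + S*(-1/2)) = -9*(1 - S/2) = -9 + 9*S/2)
E(o)*(X(-3) - 16) = (-2 - 7)**2*((-9 + (9/2)*(-3)) - 16) = (-9)**2*((-9 - 27/2) - 16) = 81*(-45/2 - 16) = 81*(-77/2) = -6237/2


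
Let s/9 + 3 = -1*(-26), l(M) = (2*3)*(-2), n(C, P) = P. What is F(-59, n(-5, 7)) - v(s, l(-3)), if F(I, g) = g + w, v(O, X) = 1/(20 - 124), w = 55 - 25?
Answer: 3849/104 ≈ 37.010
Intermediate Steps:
l(M) = -12 (l(M) = 6*(-2) = -12)
w = 30
s = 207 (s = -27 + 9*(-1*(-26)) = -27 + 9*26 = -27 + 234 = 207)
v(O, X) = -1/104 (v(O, X) = 1/(-104) = -1/104)
F(I, g) = 30 + g (F(I, g) = g + 30 = 30 + g)
F(-59, n(-5, 7)) - v(s, l(-3)) = (30 + 7) - 1*(-1/104) = 37 + 1/104 = 3849/104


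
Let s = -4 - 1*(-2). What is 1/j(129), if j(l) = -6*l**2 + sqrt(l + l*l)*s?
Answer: -387/38640142 + sqrt(16770)/4984578318 ≈ -9.9895e-6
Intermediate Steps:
s = -2 (s = -4 + 2 = -2)
j(l) = -6*l**2 - 2*sqrt(l + l**2) (j(l) = -6*l**2 + sqrt(l + l*l)*(-2) = -6*l**2 + sqrt(l + l**2)*(-2) = -6*l**2 - 2*sqrt(l + l**2))
1/j(129) = 1/(-6*129**2 - 2*sqrt(129)*sqrt(1 + 129)) = 1/(-6*16641 - 2*sqrt(16770)) = 1/(-99846 - 2*sqrt(16770))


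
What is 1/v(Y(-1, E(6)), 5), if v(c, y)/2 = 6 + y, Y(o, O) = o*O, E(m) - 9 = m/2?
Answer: 1/22 ≈ 0.045455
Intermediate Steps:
E(m) = 9 + m/2
Y(o, O) = O*o
v(c, y) = 12 + 2*y (v(c, y) = 2*(6 + y) = 12 + 2*y)
1/v(Y(-1, E(6)), 5) = 1/(12 + 2*5) = 1/(12 + 10) = 1/22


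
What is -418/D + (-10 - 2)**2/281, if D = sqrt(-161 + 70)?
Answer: 144/281 + 418*I*sqrt(91)/91 ≈ 0.51246 + 43.818*I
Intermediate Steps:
D = I*sqrt(91) (D = sqrt(-91) = I*sqrt(91) ≈ 9.5394*I)
-418/D + (-10 - 2)**2/281 = -418*(-I*sqrt(91)/91) + (-10 - 2)**2/281 = -(-418)*I*sqrt(91)/91 + (-12)**2*(1/281) = 418*I*sqrt(91)/91 + 144*(1/281) = 418*I*sqrt(91)/91 + 144/281 = 144/281 + 418*I*sqrt(91)/91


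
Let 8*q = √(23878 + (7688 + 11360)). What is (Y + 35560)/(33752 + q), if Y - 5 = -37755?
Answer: -473068032/7290859733 + 22776*√254/7290859733 ≈ -0.064835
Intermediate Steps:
q = 13*√254/8 (q = √(23878 + (7688 + 11360))/8 = √(23878 + 19048)/8 = √42926/8 = (13*√254)/8 = 13*√254/8 ≈ 25.898)
Y = -37750 (Y = 5 - 37755 = -37750)
(Y + 35560)/(33752 + q) = (-37750 + 35560)/(33752 + 13*√254/8) = -2190/(33752 + 13*√254/8)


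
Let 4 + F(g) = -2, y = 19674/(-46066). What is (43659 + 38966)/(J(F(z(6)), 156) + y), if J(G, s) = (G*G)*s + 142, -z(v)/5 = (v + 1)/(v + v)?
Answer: 1903101625/132614177 ≈ 14.351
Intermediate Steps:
z(v) = -5*(1 + v)/(2*v) (z(v) = -5*(v + 1)/(v + v) = -5*(1 + v)/(2*v))
y = -9837/23033 (y = 19674*(-1/46066) = -9837/23033 ≈ -0.42708)
F(g) = -6 (F(g) = -4 - 2 = -6)
J(G, s) = 142 + s*G² (J(G, s) = G²*s + 142 = s*G² + 142 = 142 + s*G²)
(43659 + 38966)/(J(F(z(6)), 156) + y) = (43659 + 38966)/((142 + 156*(-6)²) - 9837/23033) = 82625/((142 + 156*36) - 9837/23033) = 82625/((142 + 5616) - 9837/23033) = 82625/(5758 - 9837/23033) = 82625/(132614177/23033) = 82625*(23033/132614177) = 1903101625/132614177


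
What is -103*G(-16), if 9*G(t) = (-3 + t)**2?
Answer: -37183/9 ≈ -4131.4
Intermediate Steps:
G(t) = (-3 + t)**2/9
-103*G(-16) = -103*(-3 - 16)**2/9 = -103*(-19)**2/9 = -103*361/9 = -37183/9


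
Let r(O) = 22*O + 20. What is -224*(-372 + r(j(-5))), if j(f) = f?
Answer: 103488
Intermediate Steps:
r(O) = 20 + 22*O
-224*(-372 + r(j(-5))) = -224*(-372 + (20 + 22*(-5))) = -224*(-372 + (20 - 110)) = -224*(-372 - 90) = -224*(-462) = 103488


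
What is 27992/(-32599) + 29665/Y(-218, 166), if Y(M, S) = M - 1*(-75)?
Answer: -971052191/4661657 ≈ -208.31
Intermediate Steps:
Y(M, S) = 75 + M (Y(M, S) = M + 75 = 75 + M)
27992/(-32599) + 29665/Y(-218, 166) = 27992/(-32599) + 29665/(75 - 218) = 27992*(-1/32599) + 29665/(-143) = -27992/32599 + 29665*(-1/143) = -27992/32599 - 29665/143 = -971052191/4661657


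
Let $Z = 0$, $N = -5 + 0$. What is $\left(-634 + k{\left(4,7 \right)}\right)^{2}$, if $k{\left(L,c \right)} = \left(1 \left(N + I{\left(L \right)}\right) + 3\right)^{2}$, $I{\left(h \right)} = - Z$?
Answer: $396900$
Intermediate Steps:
$N = -5$
$I{\left(h \right)} = 0$ ($I{\left(h \right)} = \left(-1\right) 0 = 0$)
$k{\left(L,c \right)} = 4$ ($k{\left(L,c \right)} = \left(1 \left(-5 + 0\right) + 3\right)^{2} = \left(1 \left(-5\right) + 3\right)^{2} = \left(-5 + 3\right)^{2} = \left(-2\right)^{2} = 4$)
$\left(-634 + k{\left(4,7 \right)}\right)^{2} = \left(-634 + 4\right)^{2} = \left(-630\right)^{2} = 396900$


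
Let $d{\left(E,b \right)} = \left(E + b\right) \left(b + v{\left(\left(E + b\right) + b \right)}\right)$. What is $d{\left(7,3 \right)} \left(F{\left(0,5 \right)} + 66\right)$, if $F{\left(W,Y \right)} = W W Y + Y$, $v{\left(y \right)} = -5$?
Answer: $-1420$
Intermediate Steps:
$d{\left(E,b \right)} = \left(-5 + b\right) \left(E + b\right)$ ($d{\left(E,b \right)} = \left(E + b\right) \left(b - 5\right) = \left(E + b\right) \left(-5 + b\right) = \left(-5 + b\right) \left(E + b\right)$)
$F{\left(W,Y \right)} = Y + Y W^{2}$ ($F{\left(W,Y \right)} = W^{2} Y + Y = Y W^{2} + Y = Y + Y W^{2}$)
$d{\left(7,3 \right)} \left(F{\left(0,5 \right)} + 66\right) = \left(3^{2} - 35 - 15 + 7 \cdot 3\right) \left(5 \left(1 + 0^{2}\right) + 66\right) = \left(9 - 35 - 15 + 21\right) \left(5 \left(1 + 0\right) + 66\right) = - 20 \left(5 \cdot 1 + 66\right) = - 20 \left(5 + 66\right) = \left(-20\right) 71 = -1420$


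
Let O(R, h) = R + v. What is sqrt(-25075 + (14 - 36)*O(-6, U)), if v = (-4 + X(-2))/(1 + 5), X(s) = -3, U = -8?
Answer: 32*I*sqrt(219)/3 ≈ 157.85*I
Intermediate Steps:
v = -7/6 (v = (-4 - 3)/(1 + 5) = -7/6 ≈ -1.1667)
O(R, h) = -7/6 + R (O(R, h) = R - 7/6 = -7/6 + R)
sqrt(-25075 + (14 - 36)*O(-6, U)) = sqrt(-25075 + (14 - 36)*(-7/6 - 6)) = sqrt(-25075 - 22*(-43/6)) = sqrt(-25075 + 473/3) = sqrt(-74752/3) = 32*I*sqrt(219)/3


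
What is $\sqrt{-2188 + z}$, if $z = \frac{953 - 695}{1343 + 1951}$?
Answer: $\frac{i \sqrt{73271309}}{183} \approx 46.775 i$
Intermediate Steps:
$z = \frac{43}{549}$ ($z = \frac{258}{3294} = 258 \cdot \frac{1}{3294} = \frac{43}{549} \approx 0.078324$)
$\sqrt{-2188 + z} = \sqrt{-2188 + \frac{43}{549}} = \sqrt{- \frac{1201169}{549}} = \frac{i \sqrt{73271309}}{183}$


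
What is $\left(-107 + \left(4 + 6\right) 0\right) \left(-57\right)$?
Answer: $6099$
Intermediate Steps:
$\left(-107 + \left(4 + 6\right) 0\right) \left(-57\right) = \left(-107 + 10 \cdot 0\right) \left(-57\right) = \left(-107 + 0\right) \left(-57\right) = \left(-107\right) \left(-57\right) = 6099$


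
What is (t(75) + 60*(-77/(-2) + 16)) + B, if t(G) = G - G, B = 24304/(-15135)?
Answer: 49467146/15135 ≈ 3268.4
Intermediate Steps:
B = -24304/15135 (B = 24304*(-1/15135) = -24304/15135 ≈ -1.6058)
t(G) = 0
(t(75) + 60*(-77/(-2) + 16)) + B = (0 + 60*(-77/(-2) + 16)) - 24304/15135 = (0 + 60*(-77*(-½) + 16)) - 24304/15135 = (0 + 60*(77/2 + 16)) - 24304/15135 = (0 + 60*(109/2)) - 24304/15135 = (0 + 3270) - 24304/15135 = 3270 - 24304/15135 = 49467146/15135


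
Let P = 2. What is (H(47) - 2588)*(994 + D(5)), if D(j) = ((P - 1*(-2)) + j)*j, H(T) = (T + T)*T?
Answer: 1901370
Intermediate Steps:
H(T) = 2*T² (H(T) = (2*T)*T = 2*T²)
D(j) = j*(4 + j) (D(j) = ((2 - 1*(-2)) + j)*j = ((2 + 2) + j)*j = (4 + j)*j = j*(4 + j))
(H(47) - 2588)*(994 + D(5)) = (2*47² - 2588)*(994 + 5*(4 + 5)) = (2*2209 - 2588)*(994 + 5*9) = (4418 - 2588)*(994 + 45) = 1830*1039 = 1901370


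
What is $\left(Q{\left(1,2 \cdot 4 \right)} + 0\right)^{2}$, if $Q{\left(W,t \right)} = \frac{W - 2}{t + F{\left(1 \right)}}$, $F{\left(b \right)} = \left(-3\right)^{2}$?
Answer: $\frac{1}{289} \approx 0.0034602$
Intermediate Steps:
$F{\left(b \right)} = 9$
$Q{\left(W,t \right)} = \frac{-2 + W}{9 + t}$ ($Q{\left(W,t \right)} = \frac{W - 2}{t + 9} = \frac{-2 + W}{9 + t}$)
$\left(Q{\left(1,2 \cdot 4 \right)} + 0\right)^{2} = \left(\frac{-2 + 1}{9 + 2 \cdot 4} + 0\right)^{2} = \left(\frac{1}{9 + 8} \left(-1\right) + 0\right)^{2} = \left(\frac{1}{17} \left(-1\right) + 0\right)^{2} = \left(- \frac{1}{17} + 0\right)^{2} = \left(- \frac{1}{17}\right)^{2} = \frac{1}{289}$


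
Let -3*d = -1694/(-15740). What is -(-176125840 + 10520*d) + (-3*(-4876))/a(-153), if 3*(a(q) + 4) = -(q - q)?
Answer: 415825365107/2361 ≈ 1.7612e+8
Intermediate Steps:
d = -847/23610 (d = -(-1694)/(3*(-15740)) = -(-1694)*(-1)/(3*15740) = -⅓*847/7870 = -847/23610 ≈ -0.035875)
a(q) = -4 (a(q) = -4 + (-(q - q))/3 = -4 + (-1*0)/3 = -4 + (⅓)*0 = -4 + 0 = -4)
-(-176125840 + 10520*d) + (-3*(-4876))/a(-153) = -10520/(1/(-3920 + (-12822 - 847/23610))) - 3*(-4876)/(-4) = -10520/(1/(-3920 - 302728267/23610)) + 14628*(-¼) = -10520/(1/(-395279467/23610)) - 3657 = -10520/(-23610/395279467) - 3657 = -10520*(-395279467/23610) - 3657 = 415833999284/2361 - 3657 = 415825365107/2361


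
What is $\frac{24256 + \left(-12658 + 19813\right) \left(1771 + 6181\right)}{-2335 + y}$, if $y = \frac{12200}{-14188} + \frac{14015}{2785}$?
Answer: $- \frac{56228630417032}{2302483537} \approx -24421.0$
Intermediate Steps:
$y = \frac{8243391}{1975679}$ ($y = 12200 \left(- \frac{1}{14188}\right) + 14015 \cdot \frac{1}{2785} = - \frac{3050}{3547} + \frac{2803}{557} = \frac{8243391}{1975679} \approx 4.1724$)
$\frac{24256 + \left(-12658 + 19813\right) \left(1771 + 6181\right)}{-2335 + y} = \frac{24256 + \left(-12658 + 19813\right) \left(1771 + 6181\right)}{-2335 + \frac{8243391}{1975679}} = \frac{24256 + 7155 \cdot 7952}{- \frac{4604967074}{1975679}} = \left(24256 + 56896560\right) \left(- \frac{1975679}{4604967074}\right) = 56920816 \left(- \frac{1975679}{4604967074}\right) = - \frac{56228630417032}{2302483537}$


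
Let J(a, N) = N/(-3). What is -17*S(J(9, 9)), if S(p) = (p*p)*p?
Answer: 459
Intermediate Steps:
J(a, N) = -N/3 (J(a, N) = N*(-1/3) = -N/3)
S(p) = p**3 (S(p) = p**2*p = p**3)
-17*S(J(9, 9)) = -17*(-1/3*9)**3 = -17*(-3)**3 = -17*(-27) = 459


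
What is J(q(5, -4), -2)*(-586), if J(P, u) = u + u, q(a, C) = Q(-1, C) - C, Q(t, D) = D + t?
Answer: 2344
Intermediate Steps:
q(a, C) = -1 (q(a, C) = (C - 1) - C = (-1 + C) - C = -1)
J(P, u) = 2*u
J(q(5, -4), -2)*(-586) = (2*(-2))*(-586) = -4*(-586) = 2344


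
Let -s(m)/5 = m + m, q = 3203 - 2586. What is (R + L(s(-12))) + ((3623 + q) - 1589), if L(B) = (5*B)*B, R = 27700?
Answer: 102351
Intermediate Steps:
q = 617
s(m) = -10*m (s(m) = -5*(m + m) = -10*m)
L(B) = 5*B²
(R + L(s(-12))) + ((3623 + q) - 1589) = (27700 + 5*(-10*(-12))²) + ((3623 + 617) - 1589) = (27700 + 5*120²) + (4240 - 1589) = (27700 + 5*14400) + 2651 = (27700 + 72000) + 2651 = 99700 + 2651 = 102351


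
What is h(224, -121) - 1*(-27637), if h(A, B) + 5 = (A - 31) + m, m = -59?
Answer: 27766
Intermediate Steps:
h(A, B) = -95 + A (h(A, B) = -5 + ((A - 31) - 59) = -5 + ((-31 + A) - 59) = -5 + (-90 + A) = -95 + A)
h(224, -121) - 1*(-27637) = (-95 + 224) - 1*(-27637) = 129 + 27637 = 27766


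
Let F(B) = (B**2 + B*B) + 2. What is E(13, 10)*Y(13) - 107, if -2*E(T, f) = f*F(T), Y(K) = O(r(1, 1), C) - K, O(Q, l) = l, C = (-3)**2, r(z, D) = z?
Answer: 6693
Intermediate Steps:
C = 9
F(B) = 2 + 2*B**2 (F(B) = (B**2 + B**2) + 2 = 2*B**2 + 2 = 2 + 2*B**2)
Y(K) = 9 - K
E(T, f) = -f*(2 + 2*T**2)/2
E(13, 10)*Y(13) - 107 = (-1*10*(1 + 13**2))*(9 - 1*13) - 107 = (-1*10*(1 + 169))*(9 - 13) - 107 = -1*10*170*(-4) - 107 = -1700*(-4) - 107 = 6800 - 107 = 6693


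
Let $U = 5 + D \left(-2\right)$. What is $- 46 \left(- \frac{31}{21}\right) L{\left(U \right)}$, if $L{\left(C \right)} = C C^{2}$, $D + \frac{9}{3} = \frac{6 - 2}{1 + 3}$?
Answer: $\frac{346518}{7} \approx 49503.0$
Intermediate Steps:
$D = -2$ ($D = -3 + \frac{6 - 2}{1 + 3} = -3 + \frac{4}{4} = -3 + 4 \cdot \frac{1}{4} = -3 + 1 = -2$)
$U = 9$ ($U = 5 - -4 = 5 + 4 = 9$)
$L{\left(C \right)} = C^{3}$
$- 46 \left(- \frac{31}{21}\right) L{\left(U \right)} = - 46 \left(- \frac{31}{21}\right) 9^{3} = - 46 \left(\left(-31\right) \frac{1}{21}\right) 729 = \left(-46\right) \left(- \frac{31}{21}\right) 729 = \frac{1426}{21} \cdot 729 = \frac{346518}{7}$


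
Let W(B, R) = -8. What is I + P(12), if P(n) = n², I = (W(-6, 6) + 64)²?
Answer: 3280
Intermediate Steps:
I = 3136 (I = (-8 + 64)² = 56² = 3136)
I + P(12) = 3136 + 12² = 3136 + 144 = 3280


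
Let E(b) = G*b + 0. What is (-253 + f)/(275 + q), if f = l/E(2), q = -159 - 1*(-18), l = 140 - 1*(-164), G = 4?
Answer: -215/134 ≈ -1.6045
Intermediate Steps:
l = 304 (l = 140 + 164 = 304)
q = -141 (q = -159 + 18 = -141)
E(b) = 4*b (E(b) = 4*b + 0 = 4*b)
f = 38 (f = 304/((4*2)) = 304/8 = 304*(⅛) = 38)
(-253 + f)/(275 + q) = (-253 + 38)/(275 - 141) = -215/134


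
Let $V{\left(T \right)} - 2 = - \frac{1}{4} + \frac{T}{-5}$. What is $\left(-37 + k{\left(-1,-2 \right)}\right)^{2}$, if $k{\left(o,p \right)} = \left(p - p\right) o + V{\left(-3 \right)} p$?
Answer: $\frac{173889}{100} \approx 1738.9$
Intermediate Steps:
$V{\left(T \right)} = \frac{7}{4} - \frac{T}{5}$ ($V{\left(T \right)} = 2 + \left(- \frac{1}{4} + \frac{T}{-5}\right) = 2 + \left(\left(-1\right) \frac{1}{4} + T \left(- \frac{1}{5}\right)\right) = 2 - \left(\frac{1}{4} + \frac{T}{5}\right) = \frac{7}{4} - \frac{T}{5}$)
$k{\left(o,p \right)} = \frac{47 p}{20}$ ($k{\left(o,p \right)} = \left(p - p\right) o + \left(\frac{7}{4} - - \frac{3}{5}\right) p = 0 o + \left(\frac{7}{4} + \frac{3}{5}\right) p = 0 + \frac{47 p}{20} = \frac{47 p}{20}$)
$\left(-37 + k{\left(-1,-2 \right)}\right)^{2} = \left(-37 + \frac{47}{20} \left(-2\right)\right)^{2} = \left(-37 - \frac{47}{10}\right)^{2} = \left(- \frac{417}{10}\right)^{2} = \frac{173889}{100}$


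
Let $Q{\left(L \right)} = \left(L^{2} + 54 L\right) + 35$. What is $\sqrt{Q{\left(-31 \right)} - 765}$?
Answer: $i \sqrt{1443} \approx 37.987 i$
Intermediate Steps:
$Q{\left(L \right)} = 35 + L^{2} + 54 L$
$\sqrt{Q{\left(-31 \right)} - 765} = \sqrt{\left(35 + \left(-31\right)^{2} + 54 \left(-31\right)\right) - 765} = \sqrt{\left(35 + 961 - 1674\right) - 765} = \sqrt{-678 - 765} = \sqrt{-1443} = i \sqrt{1443}$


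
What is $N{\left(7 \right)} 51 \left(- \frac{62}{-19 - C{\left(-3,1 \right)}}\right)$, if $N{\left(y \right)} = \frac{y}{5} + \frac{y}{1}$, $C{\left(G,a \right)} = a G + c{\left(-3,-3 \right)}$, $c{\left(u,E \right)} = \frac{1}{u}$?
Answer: $\frac{398412}{235} \approx 1695.4$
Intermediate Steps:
$C{\left(G,a \right)} = - \frac{1}{3} + G a$ ($C{\left(G,a \right)} = a G + \frac{1}{-3} = G a - \frac{1}{3} = - \frac{1}{3} + G a$)
$N{\left(y \right)} = \frac{6 y}{5}$ ($N{\left(y \right)} = y \frac{1}{5} + y 1 = \frac{y}{5} + y = \frac{6 y}{5}$)
$N{\left(7 \right)} 51 \left(- \frac{62}{-19 - C{\left(-3,1 \right)}}\right) = \frac{6}{5} \cdot 7 \cdot 51 \left(- \frac{62}{-19 - \left(- \frac{1}{3} - 3\right)}\right) = \frac{42}{5} \cdot 51 \left(- \frac{62}{-19 - \left(- \frac{1}{3} - 3\right)}\right) = \frac{2142 \left(- \frac{62}{-19 - - \frac{10}{3}}\right)}{5} = \frac{2142 \left(- \frac{62}{-19 + \frac{10}{3}}\right)}{5} = \frac{2142 \left(- \frac{62}{- \frac{47}{3}}\right)}{5} = \frac{2142 \left(\left(-62\right) \left(- \frac{3}{47}\right)\right)}{5} = \frac{2142}{5} \cdot \frac{186}{47} = \frac{398412}{235}$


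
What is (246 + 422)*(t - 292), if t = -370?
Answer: -442216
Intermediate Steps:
(246 + 422)*(t - 292) = (246 + 422)*(-370 - 292) = 668*(-662) = -442216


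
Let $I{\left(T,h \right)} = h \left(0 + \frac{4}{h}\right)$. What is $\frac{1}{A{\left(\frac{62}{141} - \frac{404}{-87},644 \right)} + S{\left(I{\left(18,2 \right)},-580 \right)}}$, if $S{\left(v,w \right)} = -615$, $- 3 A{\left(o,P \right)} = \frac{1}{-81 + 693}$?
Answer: $- \frac{1836}{1129141} \approx -0.001626$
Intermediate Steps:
$A{\left(o,P \right)} = - \frac{1}{1836}$ ($A{\left(o,P \right)} = - \frac{1}{3 \left(-81 + 693\right)} = - \frac{1}{3 \cdot 612} = \left(- \frac{1}{3}\right) \frac{1}{612} = - \frac{1}{1836}$)
$I{\left(T,h \right)} = 4$ ($I{\left(T,h \right)} = h \frac{4}{h} = 4$)
$\frac{1}{A{\left(\frac{62}{141} - \frac{404}{-87},644 \right)} + S{\left(I{\left(18,2 \right)},-580 \right)}} = \frac{1}{- \frac{1}{1836} - 615} = \frac{1}{- \frac{1129141}{1836}} = - \frac{1836}{1129141}$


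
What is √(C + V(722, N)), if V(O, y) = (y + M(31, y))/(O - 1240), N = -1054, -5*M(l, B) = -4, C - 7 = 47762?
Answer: 8*√1251769015/1295 ≈ 218.57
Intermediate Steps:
C = 47769 (C = 7 + 47762 = 47769)
M(l, B) = ⅘ (M(l, B) = -⅕*(-4) = ⅘)
V(O, y) = (⅘ + y)/(-1240 + O) (V(O, y) = (y + ⅘)/(O - 1240) = (⅘ + y)/(-1240 + O))
√(C + V(722, N)) = √(47769 + (⅘ - 1054)/(-1240 + 722)) = √(47769 - 5266/5/(-518)) = √(47769 - 1/518*(-5266/5)) = √(47769 + 2633/1295) = √(61863488/1295) = 8*√1251769015/1295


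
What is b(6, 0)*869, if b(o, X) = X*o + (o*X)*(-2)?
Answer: 0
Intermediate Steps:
b(o, X) = -X*o (b(o, X) = X*o + (X*o)*(-2) = X*o - 2*X*o = -X*o)
b(6, 0)*869 = -1*0*6*869 = 0*869 = 0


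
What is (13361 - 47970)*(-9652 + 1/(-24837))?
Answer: 8296702225525/24837 ≈ 3.3405e+8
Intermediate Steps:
(13361 - 47970)*(-9652 + 1/(-24837)) = -34609*(-9652 - 1/24837) = -34609*(-239726725/24837) = 8296702225525/24837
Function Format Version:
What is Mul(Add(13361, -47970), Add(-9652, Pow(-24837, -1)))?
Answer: Rational(8296702225525, 24837) ≈ 3.3405e+8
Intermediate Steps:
Mul(Add(13361, -47970), Add(-9652, Pow(-24837, -1))) = Mul(-34609, Add(-9652, Rational(-1, 24837))) = Mul(-34609, Rational(-239726725, 24837)) = Rational(8296702225525, 24837)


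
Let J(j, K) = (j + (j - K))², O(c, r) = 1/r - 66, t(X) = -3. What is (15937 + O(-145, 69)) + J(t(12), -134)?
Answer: 2225596/69 ≈ 32255.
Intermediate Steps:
O(c, r) = -66 + 1/r
J(j, K) = (-K + 2*j)²
(15937 + O(-145, 69)) + J(t(12), -134) = (15937 + (-66 + 1/69)) + (-134 - 2*(-3))² = (15937 + (-66 + 1/69)) + (-134 + 6)² = (15937 - 4553/69) + (-128)² = 1095100/69 + 16384 = 2225596/69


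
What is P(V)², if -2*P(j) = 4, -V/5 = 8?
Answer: 4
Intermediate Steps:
V = -40 (V = -5*8 = -40)
P(j) = -2 (P(j) = -½*4 = -2)
P(V)² = (-2)² = 4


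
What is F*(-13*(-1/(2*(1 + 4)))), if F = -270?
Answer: -351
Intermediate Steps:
F*(-13*(-1/(2*(1 + 4)))) = -(-3510)/((1 + 4)*(-2)) = -(-3510)/(5*(-2)) = -(-3510)/(-10) = -(-3510)*(-1)/10 = -270*13/10 = -351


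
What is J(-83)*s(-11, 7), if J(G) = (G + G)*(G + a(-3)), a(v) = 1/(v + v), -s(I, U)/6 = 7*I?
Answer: 6378218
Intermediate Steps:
s(I, U) = -42*I
a(v) = 1/(2*v)
J(G) = 2*G*(-⅙ + G) (J(G) = (G + G)*(G + (½)/(-3)) = (2*G)*(G + (½)*(-⅓)) = (2*G)*(G - ⅙) = (2*G)*(-⅙ + G) = 2*G*(-⅙ + G))
J(-83)*s(-11, 7) = ((⅓)*(-83)*(-1 + 6*(-83)))*(-42*(-11)) = ((⅓)*(-83)*(-1 - 498))*462 = ((⅓)*(-83)*(-499))*462 = (41417/3)*462 = 6378218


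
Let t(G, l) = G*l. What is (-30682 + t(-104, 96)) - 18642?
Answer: -59308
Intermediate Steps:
(-30682 + t(-104, 96)) - 18642 = (-30682 - 104*96) - 18642 = (-30682 - 9984) - 18642 = -40666 - 18642 = -59308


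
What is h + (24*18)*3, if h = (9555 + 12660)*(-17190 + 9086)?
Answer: -180029064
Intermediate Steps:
h = -180030360 (h = 22215*(-8104) = -180030360)
h + (24*18)*3 = -180030360 + (24*18)*3 = -180030360 + 432*3 = -180030360 + 1296 = -180029064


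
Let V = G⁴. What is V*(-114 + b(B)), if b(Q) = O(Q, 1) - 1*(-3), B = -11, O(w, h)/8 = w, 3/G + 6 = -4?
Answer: -16119/10000 ≈ -1.6119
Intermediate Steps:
G = -3/10 (G = 3/(-6 - 4) = 3/(-10) = 3*(-⅒) = -3/10 ≈ -0.30000)
O(w, h) = 8*w
V = 81/10000 (V = (-3/10)⁴ = 81/10000 ≈ 0.0081000)
b(Q) = 3 + 8*Q (b(Q) = 8*Q - 1*(-3) = 8*Q + 3 = 3 + 8*Q)
V*(-114 + b(B)) = 81*(-114 + (3 + 8*(-11)))/10000 = 81*(-114 + (3 - 88))/10000 = 81*(-114 - 85)/10000 = (81/10000)*(-199) = -16119/10000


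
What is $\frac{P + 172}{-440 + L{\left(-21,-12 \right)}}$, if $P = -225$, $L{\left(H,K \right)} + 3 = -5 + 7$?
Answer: $\frac{53}{441} \approx 0.12018$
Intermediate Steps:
$L{\left(H,K \right)} = -1$ ($L{\left(H,K \right)} = -3 + \left(-5 + 7\right) = -3 + 2 = -1$)
$\frac{P + 172}{-440 + L{\left(-21,-12 \right)}} = \frac{-225 + 172}{-440 - 1} = - \frac{53}{-441} = \left(-53\right) \left(- \frac{1}{441}\right) = \frac{53}{441}$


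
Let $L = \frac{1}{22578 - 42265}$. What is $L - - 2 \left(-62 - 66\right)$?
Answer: $- \frac{5039873}{19687} \approx -256.0$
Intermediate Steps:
$L = - \frac{1}{19687}$ ($L = \frac{1}{-19687} = - \frac{1}{19687} \approx -5.0795 \cdot 10^{-5}$)
$L - - 2 \left(-62 - 66\right) = - \frac{1}{19687} - - 2 \left(-62 - 66\right) = - \frac{1}{19687} - \left(-2\right) \left(-128\right) = - \frac{1}{19687} - 256 = - \frac{5039873}{19687}$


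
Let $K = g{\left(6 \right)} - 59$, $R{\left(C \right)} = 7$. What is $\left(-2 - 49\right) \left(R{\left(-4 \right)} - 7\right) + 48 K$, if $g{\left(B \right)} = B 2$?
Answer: $-2256$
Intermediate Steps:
$g{\left(B \right)} = 2 B$
$K = -47$ ($K = 2 \cdot 6 - 59 = 12 - 59 = -47$)
$\left(-2 - 49\right) \left(R{\left(-4 \right)} - 7\right) + 48 K = \left(-2 - 49\right) \left(7 - 7\right) + 48 \left(-47\right) = - 51 \left(7 - 7\right) - 2256 = \left(-51\right) 0 - 2256 = 0 - 2256 = -2256$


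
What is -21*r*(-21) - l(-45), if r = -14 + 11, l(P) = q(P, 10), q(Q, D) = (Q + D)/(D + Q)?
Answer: -1324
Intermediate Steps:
q(Q, D) = 1 (q(Q, D) = (D + Q)/(D + Q) = 1)
l(P) = 1
r = -3
-21*r*(-21) - l(-45) = -21*(-3)*(-21) - 1*1 = 63*(-21) - 1 = -1323 - 1 = -1324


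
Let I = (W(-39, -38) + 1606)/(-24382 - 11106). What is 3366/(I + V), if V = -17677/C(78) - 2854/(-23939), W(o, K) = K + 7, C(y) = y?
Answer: -111523463333568/7506243635779 ≈ -14.857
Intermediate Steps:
W(o, K) = 7 + K
V = -422947091/1867242 (V = -17677/78 - 2854/(-23939) = -17677*1/78 - 2854*(-1/23939) = -17677/78 + 2854/23939 = -422947091/1867242 ≈ -226.51)
I = -1575/35488 (I = ((7 - 38) + 1606)/(-24382 - 11106) = (-31 + 1606)/(-35488) = 1575*(-1/35488) = -1575/35488 ≈ -0.044381)
3366/(I + V) = 3366/(-1575/35488 - 422947091/1867242) = 3366/(-7506243635779/33132342048) = 3366*(-33132342048/7506243635779) = -111523463333568/7506243635779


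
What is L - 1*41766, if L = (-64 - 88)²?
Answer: -18662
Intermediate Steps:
L = 23104 (L = (-152)² = 23104)
L - 1*41766 = 23104 - 1*41766 = 23104 - 41766 = -18662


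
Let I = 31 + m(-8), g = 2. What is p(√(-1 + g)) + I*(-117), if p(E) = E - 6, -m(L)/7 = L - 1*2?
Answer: -11822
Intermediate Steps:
m(L) = 14 - 7*L (m(L) = -7*(L - 1*2) = -7*(L - 2) = -7*(-2 + L) = 14 - 7*L)
p(E) = -6 + E
I = 101 (I = 31 + (14 - 7*(-8)) = 31 + (14 + 56) = 31 + 70 = 101)
p(√(-1 + g)) + I*(-117) = (-6 + √(-1 + 2)) + 101*(-117) = (-6 + √1) - 11817 = (-6 + 1) - 11817 = -5 - 11817 = -11822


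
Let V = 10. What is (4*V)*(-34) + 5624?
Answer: 4264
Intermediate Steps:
(4*V)*(-34) + 5624 = (4*10)*(-34) + 5624 = 40*(-34) + 5624 = -1360 + 5624 = 4264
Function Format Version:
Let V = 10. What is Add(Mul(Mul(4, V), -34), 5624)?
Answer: 4264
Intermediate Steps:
Add(Mul(Mul(4, V), -34), 5624) = Add(Mul(Mul(4, 10), -34), 5624) = Add(Mul(40, -34), 5624) = Add(-1360, 5624) = 4264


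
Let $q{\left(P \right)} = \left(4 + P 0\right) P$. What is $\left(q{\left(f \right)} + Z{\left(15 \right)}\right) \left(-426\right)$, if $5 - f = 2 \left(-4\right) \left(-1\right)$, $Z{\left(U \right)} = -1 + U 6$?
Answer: $-32802$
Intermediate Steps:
$Z{\left(U \right)} = -1 + 6 U$
$f = -3$ ($f = 5 - 2 \left(-4\right) \left(-1\right) = 5 - \left(-8\right) \left(-1\right) = 5 - 8 = -3$)
$q{\left(P \right)} = 4 P$ ($q{\left(P \right)} = \left(4 + 0\right) P = 4 P$)
$\left(q{\left(f \right)} + Z{\left(15 \right)}\right) \left(-426\right) = \left(4 \left(-3\right) + \left(-1 + 6 \cdot 15\right)\right) \left(-426\right) = \left(-12 + \left(-1 + 90\right)\right) \left(-426\right) = \left(-12 + 89\right) \left(-426\right) = 77 \left(-426\right) = -32802$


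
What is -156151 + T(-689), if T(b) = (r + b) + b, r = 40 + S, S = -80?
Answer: -157569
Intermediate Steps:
r = -40 (r = 40 - 80 = -40)
T(b) = -40 + 2*b (T(b) = (-40 + b) + b = -40 + 2*b)
-156151 + T(-689) = -156151 + (-40 + 2*(-689)) = -156151 + (-40 - 1378) = -156151 - 1418 = -157569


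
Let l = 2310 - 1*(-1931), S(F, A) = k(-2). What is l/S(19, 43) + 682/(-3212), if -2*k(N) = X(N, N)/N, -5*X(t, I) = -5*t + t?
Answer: -773998/73 ≈ -10603.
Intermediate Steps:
X(t, I) = 4*t/5 (X(t, I) = -(-5*t + t)/5 = -(-4)*t/5 = 4*t/5)
k(N) = -⅖ (k(N) = -4*N/5/(2*N) = -½*⅘ = -⅖)
S(F, A) = -⅖
l = 4241 (l = 2310 + 1931 = 4241)
l/S(19, 43) + 682/(-3212) = 4241/(-⅖) + 682/(-3212) = 4241*(-5/2) + 682*(-1/3212) = -21205/2 - 31/146 = -773998/73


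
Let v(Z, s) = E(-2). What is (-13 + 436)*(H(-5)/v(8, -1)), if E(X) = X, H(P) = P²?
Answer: -10575/2 ≈ -5287.5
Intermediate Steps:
v(Z, s) = -2
(-13 + 436)*(H(-5)/v(8, -1)) = (-13 + 436)*((-5)²/(-2)) = 423*(25*(-½)) = 423*(-25/2) = -10575/2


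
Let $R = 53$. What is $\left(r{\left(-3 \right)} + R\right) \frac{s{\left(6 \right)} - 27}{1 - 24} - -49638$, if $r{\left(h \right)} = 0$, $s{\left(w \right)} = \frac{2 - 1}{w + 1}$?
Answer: $\frac{8001682}{161} \approx 49700.0$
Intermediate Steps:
$s{\left(w \right)} = \frac{1}{1 + w}$ ($s{\left(w \right)} = 1 \frac{1}{1 + w} = \frac{1}{1 + w}$)
$\left(r{\left(-3 \right)} + R\right) \frac{s{\left(6 \right)} - 27}{1 - 24} - -49638 = \left(0 + 53\right) \frac{\frac{1}{1 + 6} - 27}{1 - 24} - -49638 = 53 \frac{\frac{1}{7} - 27}{-23} + 49638 = 53 \left(\frac{1}{7} - 27\right) \left(- \frac{1}{23}\right) + 49638 = 53 \left(\left(- \frac{188}{7}\right) \left(- \frac{1}{23}\right)\right) + 49638 = 53 \cdot \frac{188}{161} + 49638 = \frac{9964}{161} + 49638 = \frac{8001682}{161}$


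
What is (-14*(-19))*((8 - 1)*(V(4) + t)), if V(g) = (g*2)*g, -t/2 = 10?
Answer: 22344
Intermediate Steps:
t = -20 (t = -2*10 = -20)
V(g) = 2*g**2 (V(g) = (2*g)*g = 2*g**2)
(-14*(-19))*((8 - 1)*(V(4) + t)) = (-14*(-19))*((8 - 1)*(2*4**2 - 20)) = 266*(7*(2*16 - 20)) = 266*(7*(32 - 20)) = 266*(7*12) = 266*84 = 22344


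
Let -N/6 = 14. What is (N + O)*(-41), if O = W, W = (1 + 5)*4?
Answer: 2460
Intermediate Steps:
W = 24 (W = 6*4 = 24)
N = -84 (N = -6*14 = -84)
O = 24
(N + O)*(-41) = (-84 + 24)*(-41) = -60*(-41) = 2460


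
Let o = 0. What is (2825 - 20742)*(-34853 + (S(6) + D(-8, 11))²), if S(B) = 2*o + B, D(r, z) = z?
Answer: 619283188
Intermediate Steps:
S(B) = B (S(B) = 2*0 + B = 0 + B = B)
(2825 - 20742)*(-34853 + (S(6) + D(-8, 11))²) = (2825 - 20742)*(-34853 + (6 + 11)²) = -17917*(-34853 + 17²) = -17917*(-34853 + 289) = -17917*(-34564) = 619283188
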